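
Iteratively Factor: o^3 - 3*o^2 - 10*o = (o - 5)*(o^2 + 2*o) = o*(o - 5)*(o + 2)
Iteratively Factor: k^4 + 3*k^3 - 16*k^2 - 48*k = (k)*(k^3 + 3*k^2 - 16*k - 48) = k*(k + 4)*(k^2 - k - 12) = k*(k - 4)*(k + 4)*(k + 3)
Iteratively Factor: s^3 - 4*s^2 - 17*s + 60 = (s + 4)*(s^2 - 8*s + 15) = (s - 3)*(s + 4)*(s - 5)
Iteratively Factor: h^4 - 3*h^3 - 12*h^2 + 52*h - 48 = (h + 4)*(h^3 - 7*h^2 + 16*h - 12) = (h - 3)*(h + 4)*(h^2 - 4*h + 4) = (h - 3)*(h - 2)*(h + 4)*(h - 2)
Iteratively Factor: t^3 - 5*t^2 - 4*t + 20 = (t - 2)*(t^2 - 3*t - 10) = (t - 2)*(t + 2)*(t - 5)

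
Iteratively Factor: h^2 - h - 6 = (h + 2)*(h - 3)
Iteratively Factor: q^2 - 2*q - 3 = (q - 3)*(q + 1)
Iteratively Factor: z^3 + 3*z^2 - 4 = (z + 2)*(z^2 + z - 2) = (z + 2)^2*(z - 1)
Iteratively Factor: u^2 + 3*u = (u + 3)*(u)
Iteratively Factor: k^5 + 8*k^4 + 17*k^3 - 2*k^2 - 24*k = (k - 1)*(k^4 + 9*k^3 + 26*k^2 + 24*k) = k*(k - 1)*(k^3 + 9*k^2 + 26*k + 24) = k*(k - 1)*(k + 2)*(k^2 + 7*k + 12) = k*(k - 1)*(k + 2)*(k + 3)*(k + 4)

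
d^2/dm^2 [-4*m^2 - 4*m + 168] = -8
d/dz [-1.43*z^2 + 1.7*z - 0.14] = 1.7 - 2.86*z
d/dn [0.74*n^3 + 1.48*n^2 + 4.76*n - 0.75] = 2.22*n^2 + 2.96*n + 4.76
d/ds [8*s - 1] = 8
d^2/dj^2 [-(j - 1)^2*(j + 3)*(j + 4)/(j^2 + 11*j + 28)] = 2*(-j^3 - 21*j^2 - 147*j - 87)/(j^3 + 21*j^2 + 147*j + 343)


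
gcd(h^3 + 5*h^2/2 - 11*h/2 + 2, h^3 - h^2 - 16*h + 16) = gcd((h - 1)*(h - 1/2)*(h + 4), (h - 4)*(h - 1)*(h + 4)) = h^2 + 3*h - 4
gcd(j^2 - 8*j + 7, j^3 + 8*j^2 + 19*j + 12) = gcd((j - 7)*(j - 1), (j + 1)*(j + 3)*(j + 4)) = 1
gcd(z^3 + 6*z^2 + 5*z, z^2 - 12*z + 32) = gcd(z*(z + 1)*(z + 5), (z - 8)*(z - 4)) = 1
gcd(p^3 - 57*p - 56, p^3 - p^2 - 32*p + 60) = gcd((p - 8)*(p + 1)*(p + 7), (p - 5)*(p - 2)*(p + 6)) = 1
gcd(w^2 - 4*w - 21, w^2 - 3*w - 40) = 1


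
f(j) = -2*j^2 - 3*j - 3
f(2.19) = -19.16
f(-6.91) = -77.77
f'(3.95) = -18.80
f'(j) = -4*j - 3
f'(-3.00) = 9.00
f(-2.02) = -5.10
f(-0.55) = -1.96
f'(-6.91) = 24.64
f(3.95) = -46.06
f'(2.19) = -11.76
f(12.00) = -327.00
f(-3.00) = -12.00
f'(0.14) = -3.56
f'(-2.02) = 5.08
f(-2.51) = -8.07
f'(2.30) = -12.20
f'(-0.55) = -0.80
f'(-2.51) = 7.04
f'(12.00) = -51.00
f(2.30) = -20.48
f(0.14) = -3.46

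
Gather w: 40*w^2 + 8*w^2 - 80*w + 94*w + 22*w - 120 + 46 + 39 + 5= 48*w^2 + 36*w - 30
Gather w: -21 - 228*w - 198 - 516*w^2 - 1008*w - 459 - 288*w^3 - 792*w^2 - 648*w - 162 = -288*w^3 - 1308*w^2 - 1884*w - 840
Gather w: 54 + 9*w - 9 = 9*w + 45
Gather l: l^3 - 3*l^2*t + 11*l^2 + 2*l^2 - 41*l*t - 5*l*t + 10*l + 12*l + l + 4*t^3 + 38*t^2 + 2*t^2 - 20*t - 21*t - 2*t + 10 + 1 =l^3 + l^2*(13 - 3*t) + l*(23 - 46*t) + 4*t^3 + 40*t^2 - 43*t + 11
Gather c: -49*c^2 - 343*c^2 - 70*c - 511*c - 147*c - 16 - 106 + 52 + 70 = -392*c^2 - 728*c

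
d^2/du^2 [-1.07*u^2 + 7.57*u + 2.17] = -2.14000000000000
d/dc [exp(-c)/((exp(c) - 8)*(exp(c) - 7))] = (-3*exp(2*c) + 30*exp(c) - 56)*exp(-c)/(exp(4*c) - 30*exp(3*c) + 337*exp(2*c) - 1680*exp(c) + 3136)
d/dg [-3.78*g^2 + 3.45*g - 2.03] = 3.45 - 7.56*g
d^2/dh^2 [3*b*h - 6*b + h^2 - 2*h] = 2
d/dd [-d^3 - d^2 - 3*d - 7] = -3*d^2 - 2*d - 3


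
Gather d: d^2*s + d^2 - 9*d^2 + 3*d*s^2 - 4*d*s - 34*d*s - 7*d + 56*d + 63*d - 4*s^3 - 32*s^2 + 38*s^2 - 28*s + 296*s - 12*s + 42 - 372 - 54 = d^2*(s - 8) + d*(3*s^2 - 38*s + 112) - 4*s^3 + 6*s^2 + 256*s - 384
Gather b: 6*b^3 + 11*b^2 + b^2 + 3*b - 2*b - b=6*b^3 + 12*b^2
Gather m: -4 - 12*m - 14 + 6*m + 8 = -6*m - 10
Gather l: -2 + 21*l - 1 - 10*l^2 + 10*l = -10*l^2 + 31*l - 3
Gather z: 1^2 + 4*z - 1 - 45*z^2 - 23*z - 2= -45*z^2 - 19*z - 2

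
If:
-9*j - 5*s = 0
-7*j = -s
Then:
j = 0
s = 0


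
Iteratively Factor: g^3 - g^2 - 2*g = (g + 1)*(g^2 - 2*g) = g*(g + 1)*(g - 2)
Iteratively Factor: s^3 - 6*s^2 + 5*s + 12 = (s + 1)*(s^2 - 7*s + 12) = (s - 3)*(s + 1)*(s - 4)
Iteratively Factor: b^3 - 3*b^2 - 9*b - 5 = (b + 1)*(b^2 - 4*b - 5) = (b - 5)*(b + 1)*(b + 1)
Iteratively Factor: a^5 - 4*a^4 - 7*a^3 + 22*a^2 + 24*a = (a + 2)*(a^4 - 6*a^3 + 5*a^2 + 12*a) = (a - 4)*(a + 2)*(a^3 - 2*a^2 - 3*a) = a*(a - 4)*(a + 2)*(a^2 - 2*a - 3) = a*(a - 4)*(a + 1)*(a + 2)*(a - 3)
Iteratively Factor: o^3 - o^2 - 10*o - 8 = (o + 1)*(o^2 - 2*o - 8) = (o - 4)*(o + 1)*(o + 2)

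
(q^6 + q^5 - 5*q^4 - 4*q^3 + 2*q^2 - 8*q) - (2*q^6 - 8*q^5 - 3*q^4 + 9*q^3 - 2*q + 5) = -q^6 + 9*q^5 - 2*q^4 - 13*q^3 + 2*q^2 - 6*q - 5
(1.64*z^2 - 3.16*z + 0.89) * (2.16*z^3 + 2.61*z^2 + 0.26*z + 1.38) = 3.5424*z^5 - 2.5452*z^4 - 5.8988*z^3 + 3.7645*z^2 - 4.1294*z + 1.2282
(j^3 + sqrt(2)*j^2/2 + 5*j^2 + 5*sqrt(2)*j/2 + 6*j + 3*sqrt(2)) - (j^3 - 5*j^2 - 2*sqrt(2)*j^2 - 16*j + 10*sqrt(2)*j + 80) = 5*sqrt(2)*j^2/2 + 10*j^2 - 15*sqrt(2)*j/2 + 22*j - 80 + 3*sqrt(2)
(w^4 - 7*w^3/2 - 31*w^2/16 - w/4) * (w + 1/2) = w^5 - 3*w^4 - 59*w^3/16 - 39*w^2/32 - w/8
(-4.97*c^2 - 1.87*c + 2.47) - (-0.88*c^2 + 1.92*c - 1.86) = -4.09*c^2 - 3.79*c + 4.33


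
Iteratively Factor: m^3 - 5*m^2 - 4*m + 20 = (m + 2)*(m^2 - 7*m + 10) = (m - 5)*(m + 2)*(m - 2)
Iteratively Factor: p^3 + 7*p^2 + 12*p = (p + 3)*(p^2 + 4*p) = (p + 3)*(p + 4)*(p)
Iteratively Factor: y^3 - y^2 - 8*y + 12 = (y + 3)*(y^2 - 4*y + 4) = (y - 2)*(y + 3)*(y - 2)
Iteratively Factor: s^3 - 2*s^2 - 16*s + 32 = (s - 2)*(s^2 - 16) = (s - 2)*(s + 4)*(s - 4)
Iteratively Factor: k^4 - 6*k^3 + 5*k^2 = (k)*(k^3 - 6*k^2 + 5*k) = k^2*(k^2 - 6*k + 5) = k^2*(k - 1)*(k - 5)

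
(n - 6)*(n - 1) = n^2 - 7*n + 6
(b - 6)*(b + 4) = b^2 - 2*b - 24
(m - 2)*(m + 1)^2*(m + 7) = m^4 + 7*m^3 - 3*m^2 - 23*m - 14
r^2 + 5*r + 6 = (r + 2)*(r + 3)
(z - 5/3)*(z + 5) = z^2 + 10*z/3 - 25/3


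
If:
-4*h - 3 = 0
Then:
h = -3/4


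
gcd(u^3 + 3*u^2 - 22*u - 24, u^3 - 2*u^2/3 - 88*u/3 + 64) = u^2 + 2*u - 24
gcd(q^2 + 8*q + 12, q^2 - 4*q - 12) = q + 2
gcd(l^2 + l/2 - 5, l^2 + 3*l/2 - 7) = l - 2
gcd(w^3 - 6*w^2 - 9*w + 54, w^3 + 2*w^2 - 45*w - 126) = w + 3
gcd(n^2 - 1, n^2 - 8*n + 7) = n - 1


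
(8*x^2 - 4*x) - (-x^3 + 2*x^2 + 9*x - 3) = x^3 + 6*x^2 - 13*x + 3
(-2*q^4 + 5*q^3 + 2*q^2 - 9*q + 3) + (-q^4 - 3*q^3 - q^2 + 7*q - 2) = -3*q^4 + 2*q^3 + q^2 - 2*q + 1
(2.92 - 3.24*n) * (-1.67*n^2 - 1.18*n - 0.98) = 5.4108*n^3 - 1.0532*n^2 - 0.2704*n - 2.8616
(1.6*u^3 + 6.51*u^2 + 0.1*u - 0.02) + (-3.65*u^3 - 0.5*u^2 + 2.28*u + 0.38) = -2.05*u^3 + 6.01*u^2 + 2.38*u + 0.36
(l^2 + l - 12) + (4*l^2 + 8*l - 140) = 5*l^2 + 9*l - 152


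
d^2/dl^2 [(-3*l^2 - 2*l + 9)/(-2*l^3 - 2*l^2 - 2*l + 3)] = 6*(4*l^6 + 8*l^5 - 76*l^4 - 58*l^3 - 30*l^2 - 78*l - 17)/(8*l^9 + 24*l^8 + 48*l^7 + 20*l^6 - 24*l^5 - 84*l^4 - 10*l^3 + 18*l^2 + 54*l - 27)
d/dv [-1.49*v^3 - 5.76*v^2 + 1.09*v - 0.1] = -4.47*v^2 - 11.52*v + 1.09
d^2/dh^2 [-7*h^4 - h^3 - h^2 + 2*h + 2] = -84*h^2 - 6*h - 2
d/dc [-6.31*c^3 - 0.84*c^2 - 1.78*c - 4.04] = -18.93*c^2 - 1.68*c - 1.78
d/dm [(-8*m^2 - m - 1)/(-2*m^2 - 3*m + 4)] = (22*m^2 - 68*m - 7)/(4*m^4 + 12*m^3 - 7*m^2 - 24*m + 16)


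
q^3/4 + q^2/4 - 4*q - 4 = (q/4 + 1)*(q - 4)*(q + 1)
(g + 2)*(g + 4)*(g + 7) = g^3 + 13*g^2 + 50*g + 56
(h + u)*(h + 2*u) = h^2 + 3*h*u + 2*u^2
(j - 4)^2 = j^2 - 8*j + 16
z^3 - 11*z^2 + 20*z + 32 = (z - 8)*(z - 4)*(z + 1)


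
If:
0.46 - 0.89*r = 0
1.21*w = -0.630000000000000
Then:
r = 0.52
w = -0.52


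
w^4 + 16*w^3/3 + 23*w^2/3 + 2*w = w*(w + 1/3)*(w + 2)*(w + 3)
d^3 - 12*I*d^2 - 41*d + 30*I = (d - 6*I)*(d - 5*I)*(d - I)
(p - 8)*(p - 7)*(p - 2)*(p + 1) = p^4 - 16*p^3 + 69*p^2 - 26*p - 112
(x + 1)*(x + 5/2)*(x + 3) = x^3 + 13*x^2/2 + 13*x + 15/2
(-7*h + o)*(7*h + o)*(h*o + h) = -49*h^3*o - 49*h^3 + h*o^3 + h*o^2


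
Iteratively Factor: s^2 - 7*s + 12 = (s - 3)*(s - 4)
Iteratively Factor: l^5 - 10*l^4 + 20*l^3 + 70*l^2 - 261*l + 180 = (l + 3)*(l^4 - 13*l^3 + 59*l^2 - 107*l + 60) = (l - 1)*(l + 3)*(l^3 - 12*l^2 + 47*l - 60) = (l - 3)*(l - 1)*(l + 3)*(l^2 - 9*l + 20) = (l - 5)*(l - 3)*(l - 1)*(l + 3)*(l - 4)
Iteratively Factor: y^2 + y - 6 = (y + 3)*(y - 2)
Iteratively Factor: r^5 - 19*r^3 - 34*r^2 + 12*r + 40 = (r - 5)*(r^4 + 5*r^3 + 6*r^2 - 4*r - 8) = (r - 5)*(r + 2)*(r^3 + 3*r^2 - 4) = (r - 5)*(r + 2)^2*(r^2 + r - 2) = (r - 5)*(r - 1)*(r + 2)^2*(r + 2)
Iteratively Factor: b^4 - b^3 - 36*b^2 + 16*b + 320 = (b - 5)*(b^3 + 4*b^2 - 16*b - 64) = (b - 5)*(b - 4)*(b^2 + 8*b + 16) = (b - 5)*(b - 4)*(b + 4)*(b + 4)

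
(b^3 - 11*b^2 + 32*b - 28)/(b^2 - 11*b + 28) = (b^2 - 4*b + 4)/(b - 4)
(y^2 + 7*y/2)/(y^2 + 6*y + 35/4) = 2*y/(2*y + 5)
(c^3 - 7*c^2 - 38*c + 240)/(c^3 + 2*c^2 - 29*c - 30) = (c - 8)/(c + 1)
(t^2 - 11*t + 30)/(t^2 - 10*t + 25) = (t - 6)/(t - 5)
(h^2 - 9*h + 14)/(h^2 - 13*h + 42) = (h - 2)/(h - 6)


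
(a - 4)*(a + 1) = a^2 - 3*a - 4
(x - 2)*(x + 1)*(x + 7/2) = x^3 + 5*x^2/2 - 11*x/2 - 7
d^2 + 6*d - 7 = (d - 1)*(d + 7)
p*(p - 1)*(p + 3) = p^3 + 2*p^2 - 3*p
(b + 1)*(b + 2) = b^2 + 3*b + 2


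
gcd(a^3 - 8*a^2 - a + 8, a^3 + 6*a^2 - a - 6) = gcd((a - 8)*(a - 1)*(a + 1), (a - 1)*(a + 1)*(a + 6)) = a^2 - 1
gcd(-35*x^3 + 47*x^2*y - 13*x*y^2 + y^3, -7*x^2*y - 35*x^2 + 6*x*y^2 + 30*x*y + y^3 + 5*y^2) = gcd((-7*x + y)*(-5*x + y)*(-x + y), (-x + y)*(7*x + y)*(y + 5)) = x - y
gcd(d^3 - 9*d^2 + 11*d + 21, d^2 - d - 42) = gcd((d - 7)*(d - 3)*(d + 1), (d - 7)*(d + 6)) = d - 7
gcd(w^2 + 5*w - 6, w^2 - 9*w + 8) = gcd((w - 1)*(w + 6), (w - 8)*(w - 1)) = w - 1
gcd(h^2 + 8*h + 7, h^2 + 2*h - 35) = h + 7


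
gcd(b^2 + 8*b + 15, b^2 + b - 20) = b + 5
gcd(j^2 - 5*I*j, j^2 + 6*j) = j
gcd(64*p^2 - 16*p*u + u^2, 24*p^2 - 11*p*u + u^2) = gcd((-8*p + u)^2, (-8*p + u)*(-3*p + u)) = 8*p - u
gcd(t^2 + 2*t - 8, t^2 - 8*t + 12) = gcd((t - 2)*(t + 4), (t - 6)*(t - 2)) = t - 2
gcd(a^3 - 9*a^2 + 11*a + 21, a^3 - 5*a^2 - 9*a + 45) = a - 3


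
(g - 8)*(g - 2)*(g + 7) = g^3 - 3*g^2 - 54*g + 112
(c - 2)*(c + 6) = c^2 + 4*c - 12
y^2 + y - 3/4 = (y - 1/2)*(y + 3/2)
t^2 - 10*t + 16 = (t - 8)*(t - 2)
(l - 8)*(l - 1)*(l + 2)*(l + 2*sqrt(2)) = l^4 - 7*l^3 + 2*sqrt(2)*l^3 - 14*sqrt(2)*l^2 - 10*l^2 - 20*sqrt(2)*l + 16*l + 32*sqrt(2)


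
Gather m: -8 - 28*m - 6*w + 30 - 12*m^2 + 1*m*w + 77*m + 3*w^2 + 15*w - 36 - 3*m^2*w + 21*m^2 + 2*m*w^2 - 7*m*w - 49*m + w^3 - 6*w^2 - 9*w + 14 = m^2*(9 - 3*w) + m*(2*w^2 - 6*w) + w^3 - 3*w^2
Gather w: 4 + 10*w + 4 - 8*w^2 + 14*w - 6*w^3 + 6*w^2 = -6*w^3 - 2*w^2 + 24*w + 8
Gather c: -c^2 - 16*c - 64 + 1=-c^2 - 16*c - 63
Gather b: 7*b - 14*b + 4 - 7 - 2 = -7*b - 5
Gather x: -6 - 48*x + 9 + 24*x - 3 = -24*x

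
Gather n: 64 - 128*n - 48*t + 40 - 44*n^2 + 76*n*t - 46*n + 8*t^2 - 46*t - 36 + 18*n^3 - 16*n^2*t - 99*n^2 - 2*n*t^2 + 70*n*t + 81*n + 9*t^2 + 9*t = 18*n^3 + n^2*(-16*t - 143) + n*(-2*t^2 + 146*t - 93) + 17*t^2 - 85*t + 68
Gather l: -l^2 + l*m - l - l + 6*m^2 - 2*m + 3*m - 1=-l^2 + l*(m - 2) + 6*m^2 + m - 1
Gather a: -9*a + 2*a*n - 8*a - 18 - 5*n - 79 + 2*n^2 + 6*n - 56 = a*(2*n - 17) + 2*n^2 + n - 153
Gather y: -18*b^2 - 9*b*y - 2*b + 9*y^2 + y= -18*b^2 - 2*b + 9*y^2 + y*(1 - 9*b)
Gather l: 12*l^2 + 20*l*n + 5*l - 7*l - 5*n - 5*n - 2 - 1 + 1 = 12*l^2 + l*(20*n - 2) - 10*n - 2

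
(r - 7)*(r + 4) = r^2 - 3*r - 28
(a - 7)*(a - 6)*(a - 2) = a^3 - 15*a^2 + 68*a - 84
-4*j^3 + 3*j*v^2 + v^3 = (-j + v)*(2*j + v)^2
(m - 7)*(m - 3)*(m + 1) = m^3 - 9*m^2 + 11*m + 21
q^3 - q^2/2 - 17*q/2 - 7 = (q - 7/2)*(q + 1)*(q + 2)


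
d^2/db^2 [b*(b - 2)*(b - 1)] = 6*b - 6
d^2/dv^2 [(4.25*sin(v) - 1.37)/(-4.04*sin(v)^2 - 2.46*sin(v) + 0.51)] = (69.3667999999999*sin(v)^5 - 131.680568*sin(v)^4 - 127.040224*sin(v)^3 + 119.913918*sin(v)^2 + 28.540071*sin(v) + 11.56278)/(4.04*sin(v)^2 + 2.46*sin(v) - 0.51)^3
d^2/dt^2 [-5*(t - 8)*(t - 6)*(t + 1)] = 130 - 30*t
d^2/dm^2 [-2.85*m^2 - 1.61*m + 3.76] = -5.70000000000000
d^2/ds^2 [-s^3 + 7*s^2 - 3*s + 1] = 14 - 6*s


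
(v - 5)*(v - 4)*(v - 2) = v^3 - 11*v^2 + 38*v - 40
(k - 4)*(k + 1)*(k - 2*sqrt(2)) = k^3 - 3*k^2 - 2*sqrt(2)*k^2 - 4*k + 6*sqrt(2)*k + 8*sqrt(2)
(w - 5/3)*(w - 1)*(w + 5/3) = w^3 - w^2 - 25*w/9 + 25/9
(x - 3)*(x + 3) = x^2 - 9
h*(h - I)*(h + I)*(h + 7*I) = h^4 + 7*I*h^3 + h^2 + 7*I*h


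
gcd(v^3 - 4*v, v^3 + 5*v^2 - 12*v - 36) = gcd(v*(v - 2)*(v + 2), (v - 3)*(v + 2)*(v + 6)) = v + 2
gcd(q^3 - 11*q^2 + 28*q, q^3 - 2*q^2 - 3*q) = q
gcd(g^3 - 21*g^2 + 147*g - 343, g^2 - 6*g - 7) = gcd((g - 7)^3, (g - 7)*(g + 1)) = g - 7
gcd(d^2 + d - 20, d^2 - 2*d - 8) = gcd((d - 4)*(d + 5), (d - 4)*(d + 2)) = d - 4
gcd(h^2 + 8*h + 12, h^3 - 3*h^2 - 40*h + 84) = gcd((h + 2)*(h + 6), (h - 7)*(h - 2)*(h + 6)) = h + 6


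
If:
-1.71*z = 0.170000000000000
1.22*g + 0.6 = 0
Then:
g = -0.49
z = -0.10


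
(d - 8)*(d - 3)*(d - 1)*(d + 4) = d^4 - 8*d^3 - 13*d^2 + 116*d - 96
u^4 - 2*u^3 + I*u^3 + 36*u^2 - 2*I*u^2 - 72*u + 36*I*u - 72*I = (u - 2)*(u - 6*I)*(u + I)*(u + 6*I)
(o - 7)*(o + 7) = o^2 - 49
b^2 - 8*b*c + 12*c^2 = (b - 6*c)*(b - 2*c)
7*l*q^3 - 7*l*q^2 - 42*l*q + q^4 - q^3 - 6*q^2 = q*(7*l + q)*(q - 3)*(q + 2)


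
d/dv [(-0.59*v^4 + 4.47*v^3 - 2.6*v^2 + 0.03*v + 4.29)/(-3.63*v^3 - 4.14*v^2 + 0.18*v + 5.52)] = (2.1417*v^6 + 4.8852*v^5 - 28.2624*v^4 - 11.2002*v^3 + 120.3975*v^2 + 6.8172*v - 0.6066)/(13.1769*v^6 + 30.0564*v^5 + 15.8328*v^4 - 41.5656*v^3 - 45.6732*v^2 + 1.9872*v + 30.4704)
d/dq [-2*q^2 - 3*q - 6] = -4*q - 3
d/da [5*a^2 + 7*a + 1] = 10*a + 7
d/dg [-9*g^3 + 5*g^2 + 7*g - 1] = -27*g^2 + 10*g + 7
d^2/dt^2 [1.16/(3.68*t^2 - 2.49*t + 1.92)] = (-31.418368*t^2 + 21.258624*t + 1.16*(7.36*t - 2.49)*(14.72*t - 4.98) - 16.392192)/(3.68*t^2 - 2.49*t + 1.92)^3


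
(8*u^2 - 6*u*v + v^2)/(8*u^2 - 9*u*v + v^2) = (8*u^2 - 6*u*v + v^2)/(8*u^2 - 9*u*v + v^2)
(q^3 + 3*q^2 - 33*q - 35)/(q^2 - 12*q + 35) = (q^2 + 8*q + 7)/(q - 7)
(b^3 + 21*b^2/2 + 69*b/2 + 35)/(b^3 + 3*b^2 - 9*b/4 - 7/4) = 2*(b^2 + 7*b + 10)/(2*b^2 - b - 1)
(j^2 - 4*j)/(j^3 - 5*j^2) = (j - 4)/(j*(j - 5))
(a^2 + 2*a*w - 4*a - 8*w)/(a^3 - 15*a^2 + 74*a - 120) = (a + 2*w)/(a^2 - 11*a + 30)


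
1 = 1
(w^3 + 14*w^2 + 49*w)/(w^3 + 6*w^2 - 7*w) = (w + 7)/(w - 1)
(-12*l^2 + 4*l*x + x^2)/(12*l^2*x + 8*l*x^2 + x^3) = (-2*l + x)/(x*(2*l + x))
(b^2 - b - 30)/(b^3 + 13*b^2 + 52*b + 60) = (b - 6)/(b^2 + 8*b + 12)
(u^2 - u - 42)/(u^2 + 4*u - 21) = (u^2 - u - 42)/(u^2 + 4*u - 21)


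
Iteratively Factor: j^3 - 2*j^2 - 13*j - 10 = (j + 1)*(j^2 - 3*j - 10) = (j - 5)*(j + 1)*(j + 2)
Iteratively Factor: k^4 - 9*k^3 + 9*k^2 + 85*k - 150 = (k - 5)*(k^3 - 4*k^2 - 11*k + 30) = (k - 5)^2*(k^2 + k - 6) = (k - 5)^2*(k - 2)*(k + 3)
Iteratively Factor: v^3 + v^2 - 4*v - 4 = (v + 1)*(v^2 - 4) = (v + 1)*(v + 2)*(v - 2)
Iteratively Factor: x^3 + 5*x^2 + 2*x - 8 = (x - 1)*(x^2 + 6*x + 8) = (x - 1)*(x + 4)*(x + 2)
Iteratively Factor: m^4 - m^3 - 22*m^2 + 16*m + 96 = (m - 4)*(m^3 + 3*m^2 - 10*m - 24) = (m - 4)*(m + 4)*(m^2 - m - 6) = (m - 4)*(m + 2)*(m + 4)*(m - 3)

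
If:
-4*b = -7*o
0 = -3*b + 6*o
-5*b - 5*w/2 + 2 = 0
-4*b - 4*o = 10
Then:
No Solution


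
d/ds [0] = 0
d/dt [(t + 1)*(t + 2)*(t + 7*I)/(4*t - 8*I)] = (t^3*(1 + I) + t^2*(1 + 2*I) + t*(20 + 8*I) + 30 + 12*I)/(t^2*(2 + 2*I) + t*(8 - 8*I) - 8 - 8*I)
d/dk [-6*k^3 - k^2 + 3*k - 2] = -18*k^2 - 2*k + 3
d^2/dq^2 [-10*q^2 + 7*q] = -20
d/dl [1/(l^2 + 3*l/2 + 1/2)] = 2*(-4*l - 3)/(2*l^2 + 3*l + 1)^2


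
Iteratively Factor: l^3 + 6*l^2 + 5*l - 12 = (l - 1)*(l^2 + 7*l + 12) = (l - 1)*(l + 4)*(l + 3)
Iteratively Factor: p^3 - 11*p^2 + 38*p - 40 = (p - 2)*(p^2 - 9*p + 20) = (p - 4)*(p - 2)*(p - 5)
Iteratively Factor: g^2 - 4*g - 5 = (g - 5)*(g + 1)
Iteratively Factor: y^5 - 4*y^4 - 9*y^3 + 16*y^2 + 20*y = (y + 2)*(y^4 - 6*y^3 + 3*y^2 + 10*y) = (y + 1)*(y + 2)*(y^3 - 7*y^2 + 10*y) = (y - 2)*(y + 1)*(y + 2)*(y^2 - 5*y) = (y - 5)*(y - 2)*(y + 1)*(y + 2)*(y)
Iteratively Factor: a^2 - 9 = (a + 3)*(a - 3)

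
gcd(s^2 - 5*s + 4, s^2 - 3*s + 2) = s - 1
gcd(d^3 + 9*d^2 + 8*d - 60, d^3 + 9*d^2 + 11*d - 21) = 1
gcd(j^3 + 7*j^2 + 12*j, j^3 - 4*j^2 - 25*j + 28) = j + 4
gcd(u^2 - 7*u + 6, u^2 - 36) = u - 6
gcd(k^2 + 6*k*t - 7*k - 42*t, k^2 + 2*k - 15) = 1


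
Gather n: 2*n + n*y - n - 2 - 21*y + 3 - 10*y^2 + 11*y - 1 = n*(y + 1) - 10*y^2 - 10*y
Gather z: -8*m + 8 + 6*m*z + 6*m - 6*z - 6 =-2*m + z*(6*m - 6) + 2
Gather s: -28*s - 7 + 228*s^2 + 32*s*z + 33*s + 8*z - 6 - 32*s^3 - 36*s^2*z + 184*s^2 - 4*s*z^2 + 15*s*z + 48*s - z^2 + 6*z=-32*s^3 + s^2*(412 - 36*z) + s*(-4*z^2 + 47*z + 53) - z^2 + 14*z - 13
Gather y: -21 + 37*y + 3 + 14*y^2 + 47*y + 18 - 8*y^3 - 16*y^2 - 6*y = -8*y^3 - 2*y^2 + 78*y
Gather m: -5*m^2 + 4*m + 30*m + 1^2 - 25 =-5*m^2 + 34*m - 24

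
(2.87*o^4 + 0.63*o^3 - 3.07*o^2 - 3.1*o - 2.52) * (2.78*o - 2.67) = 7.9786*o^5 - 5.9115*o^4 - 10.2167*o^3 - 0.421100000000001*o^2 + 1.2714*o + 6.7284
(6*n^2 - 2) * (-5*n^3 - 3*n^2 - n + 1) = -30*n^5 - 18*n^4 + 4*n^3 + 12*n^2 + 2*n - 2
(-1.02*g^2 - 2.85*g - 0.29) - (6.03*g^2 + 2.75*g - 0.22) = -7.05*g^2 - 5.6*g - 0.07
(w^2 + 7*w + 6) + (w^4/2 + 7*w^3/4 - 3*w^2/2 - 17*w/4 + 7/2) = w^4/2 + 7*w^3/4 - w^2/2 + 11*w/4 + 19/2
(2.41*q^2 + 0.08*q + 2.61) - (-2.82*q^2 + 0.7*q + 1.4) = 5.23*q^2 - 0.62*q + 1.21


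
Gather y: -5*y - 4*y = -9*y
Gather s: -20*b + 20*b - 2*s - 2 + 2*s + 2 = 0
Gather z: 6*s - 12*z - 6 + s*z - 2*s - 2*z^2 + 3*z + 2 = 4*s - 2*z^2 + z*(s - 9) - 4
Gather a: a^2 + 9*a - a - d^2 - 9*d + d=a^2 + 8*a - d^2 - 8*d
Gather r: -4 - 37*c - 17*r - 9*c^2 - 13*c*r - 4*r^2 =-9*c^2 - 37*c - 4*r^2 + r*(-13*c - 17) - 4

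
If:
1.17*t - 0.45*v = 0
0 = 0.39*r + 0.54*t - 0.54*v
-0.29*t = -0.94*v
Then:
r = 0.00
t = 0.00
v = 0.00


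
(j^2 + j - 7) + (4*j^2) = 5*j^2 + j - 7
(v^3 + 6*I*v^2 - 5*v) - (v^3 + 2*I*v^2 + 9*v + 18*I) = 4*I*v^2 - 14*v - 18*I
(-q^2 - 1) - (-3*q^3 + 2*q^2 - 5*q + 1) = 3*q^3 - 3*q^2 + 5*q - 2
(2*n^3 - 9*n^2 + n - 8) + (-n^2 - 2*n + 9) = 2*n^3 - 10*n^2 - n + 1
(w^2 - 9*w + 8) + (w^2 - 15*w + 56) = 2*w^2 - 24*w + 64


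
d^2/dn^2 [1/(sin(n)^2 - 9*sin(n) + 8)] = (-4*sin(n)^3 + 23*sin(n)^2 - 20*sin(n) - 146)/((sin(n) - 8)^3*(sin(n) - 1)^2)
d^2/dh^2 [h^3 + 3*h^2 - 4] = 6*h + 6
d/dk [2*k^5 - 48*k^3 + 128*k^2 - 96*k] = 10*k^4 - 144*k^2 + 256*k - 96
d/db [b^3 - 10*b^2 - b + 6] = 3*b^2 - 20*b - 1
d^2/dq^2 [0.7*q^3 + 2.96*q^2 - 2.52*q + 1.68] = 4.2*q + 5.92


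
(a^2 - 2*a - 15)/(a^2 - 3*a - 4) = (-a^2 + 2*a + 15)/(-a^2 + 3*a + 4)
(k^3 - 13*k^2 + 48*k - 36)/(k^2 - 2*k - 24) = (k^2 - 7*k + 6)/(k + 4)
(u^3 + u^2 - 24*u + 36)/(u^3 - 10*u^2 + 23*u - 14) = (u^2 + 3*u - 18)/(u^2 - 8*u + 7)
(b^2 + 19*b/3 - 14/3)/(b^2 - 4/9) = 3*(b + 7)/(3*b + 2)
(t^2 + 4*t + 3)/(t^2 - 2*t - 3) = (t + 3)/(t - 3)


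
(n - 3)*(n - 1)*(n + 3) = n^3 - n^2 - 9*n + 9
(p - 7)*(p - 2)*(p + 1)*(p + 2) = p^4 - 6*p^3 - 11*p^2 + 24*p + 28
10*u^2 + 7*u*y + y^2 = (2*u + y)*(5*u + y)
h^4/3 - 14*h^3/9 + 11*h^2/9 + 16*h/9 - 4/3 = (h/3 + 1/3)*(h - 3)*(h - 2)*(h - 2/3)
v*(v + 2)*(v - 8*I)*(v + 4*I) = v^4 + 2*v^3 - 4*I*v^3 + 32*v^2 - 8*I*v^2 + 64*v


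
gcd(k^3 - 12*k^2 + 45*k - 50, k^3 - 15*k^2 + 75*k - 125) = k^2 - 10*k + 25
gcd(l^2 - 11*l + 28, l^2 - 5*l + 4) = l - 4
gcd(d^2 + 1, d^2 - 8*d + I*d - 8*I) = d + I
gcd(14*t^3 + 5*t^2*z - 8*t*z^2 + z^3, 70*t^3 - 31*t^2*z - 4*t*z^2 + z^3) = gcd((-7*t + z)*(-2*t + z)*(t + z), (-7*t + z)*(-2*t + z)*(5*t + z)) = 14*t^2 - 9*t*z + z^2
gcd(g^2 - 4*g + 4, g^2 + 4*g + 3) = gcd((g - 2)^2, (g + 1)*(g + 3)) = 1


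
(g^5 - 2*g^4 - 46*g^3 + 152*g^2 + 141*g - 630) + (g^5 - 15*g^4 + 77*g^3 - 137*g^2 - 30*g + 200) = 2*g^5 - 17*g^4 + 31*g^3 + 15*g^2 + 111*g - 430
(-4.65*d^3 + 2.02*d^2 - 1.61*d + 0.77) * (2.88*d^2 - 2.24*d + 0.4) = -13.392*d^5 + 16.2336*d^4 - 11.0216*d^3 + 6.632*d^2 - 2.3688*d + 0.308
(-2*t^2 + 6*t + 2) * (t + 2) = -2*t^3 + 2*t^2 + 14*t + 4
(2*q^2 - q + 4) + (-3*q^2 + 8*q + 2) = -q^2 + 7*q + 6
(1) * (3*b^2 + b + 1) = 3*b^2 + b + 1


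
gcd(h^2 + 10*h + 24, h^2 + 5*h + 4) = h + 4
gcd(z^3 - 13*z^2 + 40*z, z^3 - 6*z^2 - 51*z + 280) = z^2 - 13*z + 40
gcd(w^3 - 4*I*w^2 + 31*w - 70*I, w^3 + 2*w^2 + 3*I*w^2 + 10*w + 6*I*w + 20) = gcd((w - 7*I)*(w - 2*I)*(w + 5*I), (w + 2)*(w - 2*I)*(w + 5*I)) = w^2 + 3*I*w + 10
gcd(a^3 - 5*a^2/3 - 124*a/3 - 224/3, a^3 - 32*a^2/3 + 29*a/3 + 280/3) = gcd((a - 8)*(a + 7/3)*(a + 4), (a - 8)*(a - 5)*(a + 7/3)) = a^2 - 17*a/3 - 56/3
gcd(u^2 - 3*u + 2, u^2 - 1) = u - 1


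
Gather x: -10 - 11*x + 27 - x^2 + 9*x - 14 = -x^2 - 2*x + 3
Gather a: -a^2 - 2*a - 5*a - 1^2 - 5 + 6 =-a^2 - 7*a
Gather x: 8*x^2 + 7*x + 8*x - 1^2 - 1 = 8*x^2 + 15*x - 2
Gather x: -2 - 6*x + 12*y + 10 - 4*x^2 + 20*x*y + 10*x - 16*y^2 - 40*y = -4*x^2 + x*(20*y + 4) - 16*y^2 - 28*y + 8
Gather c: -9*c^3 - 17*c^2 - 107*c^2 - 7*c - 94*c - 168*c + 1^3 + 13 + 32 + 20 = -9*c^3 - 124*c^2 - 269*c + 66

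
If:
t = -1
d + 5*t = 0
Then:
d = 5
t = -1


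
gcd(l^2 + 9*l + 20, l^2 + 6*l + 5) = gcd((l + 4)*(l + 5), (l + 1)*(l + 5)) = l + 5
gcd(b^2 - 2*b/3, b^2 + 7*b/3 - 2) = b - 2/3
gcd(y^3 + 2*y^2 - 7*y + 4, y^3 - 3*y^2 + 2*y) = y - 1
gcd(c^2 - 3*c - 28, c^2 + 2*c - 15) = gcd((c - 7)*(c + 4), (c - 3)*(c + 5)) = 1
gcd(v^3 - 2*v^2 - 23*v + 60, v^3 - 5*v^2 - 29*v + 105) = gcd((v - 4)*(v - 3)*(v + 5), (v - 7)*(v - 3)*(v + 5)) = v^2 + 2*v - 15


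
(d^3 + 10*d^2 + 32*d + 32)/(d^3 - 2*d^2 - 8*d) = (d^2 + 8*d + 16)/(d*(d - 4))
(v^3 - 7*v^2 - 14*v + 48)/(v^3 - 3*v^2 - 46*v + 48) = (v^2 + v - 6)/(v^2 + 5*v - 6)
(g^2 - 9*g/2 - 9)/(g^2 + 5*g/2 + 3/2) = (g - 6)/(g + 1)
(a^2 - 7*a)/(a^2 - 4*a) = (a - 7)/(a - 4)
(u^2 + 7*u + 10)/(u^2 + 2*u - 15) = (u + 2)/(u - 3)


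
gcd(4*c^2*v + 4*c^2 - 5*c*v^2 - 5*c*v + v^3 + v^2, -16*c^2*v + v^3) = -4*c + v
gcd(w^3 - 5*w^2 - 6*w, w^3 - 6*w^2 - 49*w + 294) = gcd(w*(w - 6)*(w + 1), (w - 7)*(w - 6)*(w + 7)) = w - 6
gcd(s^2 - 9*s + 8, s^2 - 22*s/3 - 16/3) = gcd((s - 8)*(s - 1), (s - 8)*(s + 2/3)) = s - 8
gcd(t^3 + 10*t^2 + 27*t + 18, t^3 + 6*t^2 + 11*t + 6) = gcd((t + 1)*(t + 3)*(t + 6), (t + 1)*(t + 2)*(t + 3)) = t^2 + 4*t + 3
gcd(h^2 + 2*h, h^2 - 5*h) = h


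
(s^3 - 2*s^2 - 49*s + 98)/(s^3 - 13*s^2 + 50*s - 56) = (s + 7)/(s - 4)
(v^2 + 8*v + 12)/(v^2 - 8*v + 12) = (v^2 + 8*v + 12)/(v^2 - 8*v + 12)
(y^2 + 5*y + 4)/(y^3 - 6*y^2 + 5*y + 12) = (y + 4)/(y^2 - 7*y + 12)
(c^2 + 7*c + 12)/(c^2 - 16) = (c + 3)/(c - 4)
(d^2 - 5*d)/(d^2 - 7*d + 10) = d/(d - 2)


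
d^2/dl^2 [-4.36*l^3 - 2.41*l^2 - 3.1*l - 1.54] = -26.16*l - 4.82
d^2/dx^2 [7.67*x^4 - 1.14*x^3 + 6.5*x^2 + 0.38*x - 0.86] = 92.04*x^2 - 6.84*x + 13.0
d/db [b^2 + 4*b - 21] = 2*b + 4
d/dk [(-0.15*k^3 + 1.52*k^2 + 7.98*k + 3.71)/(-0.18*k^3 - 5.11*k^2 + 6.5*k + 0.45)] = (-1.38777878078145e-17*k^5 + 1.0401*k^4 + 0.922800000000002*k^3 + 52.4587*k^2 + 39.2842*k - 20.524)/(0.0324*k^6 + 1.8396*k^5 + 23.7721*k^4 - 66.592*k^3 + 37.651*k^2 + 5.85*k + 0.2025)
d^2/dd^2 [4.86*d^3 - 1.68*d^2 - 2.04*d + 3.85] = 29.16*d - 3.36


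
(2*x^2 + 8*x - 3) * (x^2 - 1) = 2*x^4 + 8*x^3 - 5*x^2 - 8*x + 3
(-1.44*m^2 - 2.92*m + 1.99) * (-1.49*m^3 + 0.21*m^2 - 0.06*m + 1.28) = 2.1456*m^5 + 4.0484*m^4 - 3.4919*m^3 - 1.2501*m^2 - 3.857*m + 2.5472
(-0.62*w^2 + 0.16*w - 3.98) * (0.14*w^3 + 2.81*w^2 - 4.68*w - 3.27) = -0.0868*w^5 - 1.7198*w^4 + 2.794*w^3 - 9.9052*w^2 + 18.1032*w + 13.0146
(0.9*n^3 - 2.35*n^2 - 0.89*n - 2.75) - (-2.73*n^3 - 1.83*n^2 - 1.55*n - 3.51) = 3.63*n^3 - 0.52*n^2 + 0.66*n + 0.76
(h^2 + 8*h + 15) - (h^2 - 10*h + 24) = 18*h - 9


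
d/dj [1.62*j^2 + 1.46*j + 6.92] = 3.24*j + 1.46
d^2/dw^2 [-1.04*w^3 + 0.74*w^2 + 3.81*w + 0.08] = 1.48 - 6.24*w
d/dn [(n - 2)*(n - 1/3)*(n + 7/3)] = 3*n^2 - 43/9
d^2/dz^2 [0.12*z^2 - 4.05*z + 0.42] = 0.240000000000000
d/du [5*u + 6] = 5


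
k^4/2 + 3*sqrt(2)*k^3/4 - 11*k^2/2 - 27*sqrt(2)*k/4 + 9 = (k/2 + sqrt(2))*(k - 3)*(k + 3)*(k - sqrt(2)/2)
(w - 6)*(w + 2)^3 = w^4 - 24*w^2 - 64*w - 48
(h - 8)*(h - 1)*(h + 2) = h^3 - 7*h^2 - 10*h + 16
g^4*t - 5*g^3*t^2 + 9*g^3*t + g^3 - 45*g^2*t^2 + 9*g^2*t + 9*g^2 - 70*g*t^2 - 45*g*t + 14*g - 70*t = (g + 2)*(g + 7)*(g - 5*t)*(g*t + 1)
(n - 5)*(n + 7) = n^2 + 2*n - 35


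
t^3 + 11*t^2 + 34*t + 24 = (t + 1)*(t + 4)*(t + 6)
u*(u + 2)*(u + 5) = u^3 + 7*u^2 + 10*u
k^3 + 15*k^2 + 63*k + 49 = (k + 1)*(k + 7)^2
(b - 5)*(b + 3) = b^2 - 2*b - 15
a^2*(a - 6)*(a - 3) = a^4 - 9*a^3 + 18*a^2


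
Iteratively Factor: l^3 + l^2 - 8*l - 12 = (l + 2)*(l^2 - l - 6) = (l + 2)^2*(l - 3)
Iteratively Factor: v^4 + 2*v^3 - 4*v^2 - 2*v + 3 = (v + 3)*(v^3 - v^2 - v + 1) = (v - 1)*(v + 3)*(v^2 - 1) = (v - 1)*(v + 1)*(v + 3)*(v - 1)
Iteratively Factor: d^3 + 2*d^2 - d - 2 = (d - 1)*(d^2 + 3*d + 2) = (d - 1)*(d + 1)*(d + 2)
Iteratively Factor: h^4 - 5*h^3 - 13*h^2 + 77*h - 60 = (h + 4)*(h^3 - 9*h^2 + 23*h - 15) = (h - 5)*(h + 4)*(h^2 - 4*h + 3) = (h - 5)*(h - 3)*(h + 4)*(h - 1)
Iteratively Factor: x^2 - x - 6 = (x + 2)*(x - 3)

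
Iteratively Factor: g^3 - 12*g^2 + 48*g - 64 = (g - 4)*(g^2 - 8*g + 16) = (g - 4)^2*(g - 4)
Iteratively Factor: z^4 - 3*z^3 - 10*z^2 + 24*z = (z)*(z^3 - 3*z^2 - 10*z + 24) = z*(z - 2)*(z^2 - z - 12) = z*(z - 2)*(z + 3)*(z - 4)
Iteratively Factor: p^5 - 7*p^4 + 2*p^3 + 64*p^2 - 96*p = (p - 2)*(p^4 - 5*p^3 - 8*p^2 + 48*p) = (p - 4)*(p - 2)*(p^3 - p^2 - 12*p) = (p - 4)^2*(p - 2)*(p^2 + 3*p) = (p - 4)^2*(p - 2)*(p + 3)*(p)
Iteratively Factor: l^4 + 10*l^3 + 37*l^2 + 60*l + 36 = (l + 3)*(l^3 + 7*l^2 + 16*l + 12) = (l + 3)^2*(l^2 + 4*l + 4) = (l + 2)*(l + 3)^2*(l + 2)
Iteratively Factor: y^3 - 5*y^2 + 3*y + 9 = (y - 3)*(y^2 - 2*y - 3) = (y - 3)*(y + 1)*(y - 3)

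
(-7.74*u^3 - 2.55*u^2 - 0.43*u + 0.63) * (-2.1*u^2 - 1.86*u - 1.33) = 16.254*u^5 + 19.7514*u^4 + 15.9402*u^3 + 2.8683*u^2 - 0.5999*u - 0.8379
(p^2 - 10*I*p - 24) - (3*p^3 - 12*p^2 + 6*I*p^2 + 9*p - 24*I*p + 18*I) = -3*p^3 + 13*p^2 - 6*I*p^2 - 9*p + 14*I*p - 24 - 18*I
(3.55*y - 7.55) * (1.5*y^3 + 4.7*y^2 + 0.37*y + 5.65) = 5.325*y^4 + 5.36*y^3 - 34.1715*y^2 + 17.264*y - 42.6575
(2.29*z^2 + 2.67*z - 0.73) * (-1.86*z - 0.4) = -4.2594*z^3 - 5.8822*z^2 + 0.2898*z + 0.292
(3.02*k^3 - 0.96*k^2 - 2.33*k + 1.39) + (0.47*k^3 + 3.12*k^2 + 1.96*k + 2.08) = 3.49*k^3 + 2.16*k^2 - 0.37*k + 3.47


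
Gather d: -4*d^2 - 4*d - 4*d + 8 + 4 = -4*d^2 - 8*d + 12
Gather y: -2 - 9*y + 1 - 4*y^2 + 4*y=-4*y^2 - 5*y - 1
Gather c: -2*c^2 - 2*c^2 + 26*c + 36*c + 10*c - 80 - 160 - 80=-4*c^2 + 72*c - 320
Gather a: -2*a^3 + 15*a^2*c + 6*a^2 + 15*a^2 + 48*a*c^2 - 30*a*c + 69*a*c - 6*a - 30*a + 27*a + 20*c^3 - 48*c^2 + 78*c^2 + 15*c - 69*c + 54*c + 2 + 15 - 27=-2*a^3 + a^2*(15*c + 21) + a*(48*c^2 + 39*c - 9) + 20*c^3 + 30*c^2 - 10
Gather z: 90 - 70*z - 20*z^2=-20*z^2 - 70*z + 90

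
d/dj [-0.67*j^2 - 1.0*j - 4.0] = -1.34*j - 1.0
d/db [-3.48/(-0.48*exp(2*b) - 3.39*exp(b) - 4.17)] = (-3.3408*exp(b) - 11.7972)*exp(b)/(0.48*exp(2*b) + 3.39*exp(b) + 4.17)^2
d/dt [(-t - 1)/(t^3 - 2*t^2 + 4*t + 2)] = (-t^3 + 2*t^2 - 4*t + (t + 1)*(3*t^2 - 4*t + 4) - 2)/(t^3 - 2*t^2 + 4*t + 2)^2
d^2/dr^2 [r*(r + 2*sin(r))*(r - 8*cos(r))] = -2*r^2*sin(r) + 8*r^2*cos(r) + 32*r*sin(r) + 32*r*sin(2*r) + 8*r*cos(r) + 6*r + 4*sin(r) - 16*cos(r) - 32*cos(2*r)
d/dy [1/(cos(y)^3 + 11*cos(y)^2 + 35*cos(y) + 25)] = (3*cos(y) + 7)*sin(y)/((cos(y) + 1)^2*(cos(y) + 5)^3)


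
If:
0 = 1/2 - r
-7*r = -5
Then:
No Solution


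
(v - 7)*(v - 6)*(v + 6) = v^3 - 7*v^2 - 36*v + 252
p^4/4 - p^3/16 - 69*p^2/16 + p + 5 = (p/4 + 1)*(p - 4)*(p - 5/4)*(p + 1)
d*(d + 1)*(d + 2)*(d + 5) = d^4 + 8*d^3 + 17*d^2 + 10*d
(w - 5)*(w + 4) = w^2 - w - 20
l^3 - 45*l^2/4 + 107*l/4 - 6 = (l - 8)*(l - 3)*(l - 1/4)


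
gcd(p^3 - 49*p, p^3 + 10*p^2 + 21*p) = p^2 + 7*p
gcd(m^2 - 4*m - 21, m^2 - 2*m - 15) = m + 3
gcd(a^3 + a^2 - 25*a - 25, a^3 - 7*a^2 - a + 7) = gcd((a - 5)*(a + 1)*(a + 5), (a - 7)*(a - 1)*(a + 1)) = a + 1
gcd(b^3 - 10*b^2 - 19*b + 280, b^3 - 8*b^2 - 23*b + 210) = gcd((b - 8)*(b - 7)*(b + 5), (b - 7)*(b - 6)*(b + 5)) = b^2 - 2*b - 35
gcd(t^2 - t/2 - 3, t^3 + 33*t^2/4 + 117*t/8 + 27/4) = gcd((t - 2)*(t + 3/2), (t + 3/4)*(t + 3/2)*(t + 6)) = t + 3/2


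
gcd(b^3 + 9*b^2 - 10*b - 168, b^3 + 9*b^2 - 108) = b + 6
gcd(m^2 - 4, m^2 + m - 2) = m + 2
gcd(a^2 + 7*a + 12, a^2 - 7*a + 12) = 1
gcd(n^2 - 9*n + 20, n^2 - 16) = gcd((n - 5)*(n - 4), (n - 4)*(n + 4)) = n - 4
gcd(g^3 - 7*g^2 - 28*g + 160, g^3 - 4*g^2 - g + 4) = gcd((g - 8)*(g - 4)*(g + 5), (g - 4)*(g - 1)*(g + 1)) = g - 4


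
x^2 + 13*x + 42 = (x + 6)*(x + 7)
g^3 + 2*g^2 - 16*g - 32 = (g - 4)*(g + 2)*(g + 4)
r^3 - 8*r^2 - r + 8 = (r - 8)*(r - 1)*(r + 1)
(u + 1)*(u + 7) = u^2 + 8*u + 7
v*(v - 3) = v^2 - 3*v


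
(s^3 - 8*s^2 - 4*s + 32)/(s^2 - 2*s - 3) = (-s^3 + 8*s^2 + 4*s - 32)/(-s^2 + 2*s + 3)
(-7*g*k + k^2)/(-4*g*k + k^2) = (7*g - k)/(4*g - k)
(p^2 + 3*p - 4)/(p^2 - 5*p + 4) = (p + 4)/(p - 4)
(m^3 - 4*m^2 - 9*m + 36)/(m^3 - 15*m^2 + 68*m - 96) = (m + 3)/(m - 8)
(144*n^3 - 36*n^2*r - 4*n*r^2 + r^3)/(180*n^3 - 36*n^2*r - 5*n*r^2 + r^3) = (-4*n + r)/(-5*n + r)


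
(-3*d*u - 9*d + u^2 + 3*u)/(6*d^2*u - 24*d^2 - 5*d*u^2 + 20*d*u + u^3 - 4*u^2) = (u + 3)/(-2*d*u + 8*d + u^2 - 4*u)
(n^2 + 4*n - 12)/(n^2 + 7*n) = (n^2 + 4*n - 12)/(n*(n + 7))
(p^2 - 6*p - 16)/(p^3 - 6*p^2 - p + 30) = (p - 8)/(p^2 - 8*p + 15)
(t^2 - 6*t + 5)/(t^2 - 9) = (t^2 - 6*t + 5)/(t^2 - 9)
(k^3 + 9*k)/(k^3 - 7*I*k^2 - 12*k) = (k + 3*I)/(k - 4*I)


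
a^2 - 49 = (a - 7)*(a + 7)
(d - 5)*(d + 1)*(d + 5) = d^3 + d^2 - 25*d - 25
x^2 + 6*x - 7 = (x - 1)*(x + 7)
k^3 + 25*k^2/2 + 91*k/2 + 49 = (k + 2)*(k + 7/2)*(k + 7)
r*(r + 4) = r^2 + 4*r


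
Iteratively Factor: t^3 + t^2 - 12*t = (t)*(t^2 + t - 12) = t*(t - 3)*(t + 4)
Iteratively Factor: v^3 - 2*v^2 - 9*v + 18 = (v - 2)*(v^2 - 9) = (v - 3)*(v - 2)*(v + 3)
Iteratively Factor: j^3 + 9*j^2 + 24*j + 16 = (j + 4)*(j^2 + 5*j + 4) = (j + 1)*(j + 4)*(j + 4)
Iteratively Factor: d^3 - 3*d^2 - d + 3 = (d + 1)*(d^2 - 4*d + 3) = (d - 3)*(d + 1)*(d - 1)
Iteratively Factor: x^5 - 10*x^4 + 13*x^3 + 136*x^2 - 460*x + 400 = (x - 2)*(x^4 - 8*x^3 - 3*x^2 + 130*x - 200) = (x - 5)*(x - 2)*(x^3 - 3*x^2 - 18*x + 40) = (x - 5)*(x - 2)^2*(x^2 - x - 20) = (x - 5)*(x - 2)^2*(x + 4)*(x - 5)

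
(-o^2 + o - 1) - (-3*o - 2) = -o^2 + 4*o + 1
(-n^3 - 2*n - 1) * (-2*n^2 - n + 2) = 2*n^5 + n^4 + 2*n^3 + 4*n^2 - 3*n - 2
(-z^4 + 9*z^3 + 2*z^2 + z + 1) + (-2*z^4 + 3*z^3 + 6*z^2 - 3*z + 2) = -3*z^4 + 12*z^3 + 8*z^2 - 2*z + 3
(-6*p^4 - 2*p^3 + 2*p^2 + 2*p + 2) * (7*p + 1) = -42*p^5 - 20*p^4 + 12*p^3 + 16*p^2 + 16*p + 2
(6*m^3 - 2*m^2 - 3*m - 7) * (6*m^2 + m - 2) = 36*m^5 - 6*m^4 - 32*m^3 - 41*m^2 - m + 14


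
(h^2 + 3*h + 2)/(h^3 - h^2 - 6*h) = (h + 1)/(h*(h - 3))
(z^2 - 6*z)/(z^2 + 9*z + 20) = z*(z - 6)/(z^2 + 9*z + 20)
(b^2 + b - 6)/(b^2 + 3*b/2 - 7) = 2*(b + 3)/(2*b + 7)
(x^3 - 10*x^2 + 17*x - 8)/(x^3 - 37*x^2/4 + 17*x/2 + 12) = 4*(x^2 - 2*x + 1)/(4*x^2 - 5*x - 6)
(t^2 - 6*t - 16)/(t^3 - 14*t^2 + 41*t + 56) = (t + 2)/(t^2 - 6*t - 7)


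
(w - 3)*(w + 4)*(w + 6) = w^3 + 7*w^2 - 6*w - 72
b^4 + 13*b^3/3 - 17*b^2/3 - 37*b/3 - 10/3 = (b - 2)*(b + 1/3)*(b + 1)*(b + 5)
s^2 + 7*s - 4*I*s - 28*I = (s + 7)*(s - 4*I)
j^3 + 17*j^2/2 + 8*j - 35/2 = (j - 1)*(j + 5/2)*(j + 7)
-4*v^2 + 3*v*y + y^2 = (-v + y)*(4*v + y)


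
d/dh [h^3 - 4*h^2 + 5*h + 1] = 3*h^2 - 8*h + 5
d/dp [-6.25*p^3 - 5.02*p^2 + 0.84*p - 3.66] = -18.75*p^2 - 10.04*p + 0.84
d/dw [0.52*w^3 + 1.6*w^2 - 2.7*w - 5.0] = 1.56*w^2 + 3.2*w - 2.7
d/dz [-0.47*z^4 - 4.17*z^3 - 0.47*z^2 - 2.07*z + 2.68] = -1.88*z^3 - 12.51*z^2 - 0.94*z - 2.07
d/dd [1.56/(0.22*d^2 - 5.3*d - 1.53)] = (8.268 - 0.6864*d)/(-0.22*d^2 + 5.3*d + 1.53)^2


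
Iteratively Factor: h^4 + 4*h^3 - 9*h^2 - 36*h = (h)*(h^3 + 4*h^2 - 9*h - 36) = h*(h + 4)*(h^2 - 9) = h*(h + 3)*(h + 4)*(h - 3)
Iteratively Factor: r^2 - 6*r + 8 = (r - 2)*(r - 4)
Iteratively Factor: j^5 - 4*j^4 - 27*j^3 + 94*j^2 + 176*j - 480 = (j - 4)*(j^4 - 27*j^2 - 14*j + 120) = (j - 4)*(j + 3)*(j^3 - 3*j^2 - 18*j + 40) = (j - 5)*(j - 4)*(j + 3)*(j^2 + 2*j - 8) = (j - 5)*(j - 4)*(j + 3)*(j + 4)*(j - 2)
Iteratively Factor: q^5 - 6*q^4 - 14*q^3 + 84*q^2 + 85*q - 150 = (q - 5)*(q^4 - q^3 - 19*q^2 - 11*q + 30) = (q - 5)*(q + 3)*(q^3 - 4*q^2 - 7*q + 10) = (q - 5)*(q - 1)*(q + 3)*(q^2 - 3*q - 10) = (q - 5)*(q - 1)*(q + 2)*(q + 3)*(q - 5)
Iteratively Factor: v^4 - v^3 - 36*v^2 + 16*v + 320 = (v + 4)*(v^3 - 5*v^2 - 16*v + 80) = (v - 4)*(v + 4)*(v^2 - v - 20) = (v - 4)*(v + 4)^2*(v - 5)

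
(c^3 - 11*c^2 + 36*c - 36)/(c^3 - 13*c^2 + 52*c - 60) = (c - 3)/(c - 5)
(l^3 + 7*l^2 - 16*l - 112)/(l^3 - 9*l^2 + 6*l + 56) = (l^2 + 11*l + 28)/(l^2 - 5*l - 14)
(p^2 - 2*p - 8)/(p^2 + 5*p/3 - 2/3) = 3*(p - 4)/(3*p - 1)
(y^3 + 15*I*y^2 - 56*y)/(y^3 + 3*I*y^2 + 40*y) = (y + 7*I)/(y - 5*I)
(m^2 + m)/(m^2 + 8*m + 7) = m/(m + 7)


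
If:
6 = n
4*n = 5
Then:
No Solution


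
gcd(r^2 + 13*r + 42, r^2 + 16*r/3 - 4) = r + 6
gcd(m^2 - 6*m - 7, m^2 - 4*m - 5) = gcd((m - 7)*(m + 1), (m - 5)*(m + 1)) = m + 1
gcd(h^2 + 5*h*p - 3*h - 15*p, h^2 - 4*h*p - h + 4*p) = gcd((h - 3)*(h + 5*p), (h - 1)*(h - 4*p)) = 1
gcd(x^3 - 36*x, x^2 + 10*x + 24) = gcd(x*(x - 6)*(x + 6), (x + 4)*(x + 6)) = x + 6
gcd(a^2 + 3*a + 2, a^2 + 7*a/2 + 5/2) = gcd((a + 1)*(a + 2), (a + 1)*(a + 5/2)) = a + 1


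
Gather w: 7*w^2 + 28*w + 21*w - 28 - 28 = 7*w^2 + 49*w - 56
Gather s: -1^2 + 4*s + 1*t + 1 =4*s + t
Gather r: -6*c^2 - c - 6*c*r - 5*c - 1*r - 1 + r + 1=-6*c^2 - 6*c*r - 6*c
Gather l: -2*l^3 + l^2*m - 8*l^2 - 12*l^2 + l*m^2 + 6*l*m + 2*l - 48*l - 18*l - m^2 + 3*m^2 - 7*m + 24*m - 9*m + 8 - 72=-2*l^3 + l^2*(m - 20) + l*(m^2 + 6*m - 64) + 2*m^2 + 8*m - 64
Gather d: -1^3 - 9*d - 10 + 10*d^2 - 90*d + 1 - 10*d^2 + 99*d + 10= 0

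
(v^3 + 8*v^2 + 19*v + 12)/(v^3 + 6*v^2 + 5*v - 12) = (v + 1)/(v - 1)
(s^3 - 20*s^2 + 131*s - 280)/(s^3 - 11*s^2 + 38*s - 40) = (s^2 - 15*s + 56)/(s^2 - 6*s + 8)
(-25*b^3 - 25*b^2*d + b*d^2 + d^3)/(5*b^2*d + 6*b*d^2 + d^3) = (-5*b + d)/d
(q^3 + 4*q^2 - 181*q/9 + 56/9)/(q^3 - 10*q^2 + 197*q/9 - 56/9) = (q + 7)/(q - 7)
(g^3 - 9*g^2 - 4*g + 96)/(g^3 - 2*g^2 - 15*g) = (g^2 - 12*g + 32)/(g*(g - 5))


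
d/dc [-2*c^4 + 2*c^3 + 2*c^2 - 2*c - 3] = -8*c^3 + 6*c^2 + 4*c - 2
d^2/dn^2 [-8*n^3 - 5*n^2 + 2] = -48*n - 10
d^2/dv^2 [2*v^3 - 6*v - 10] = 12*v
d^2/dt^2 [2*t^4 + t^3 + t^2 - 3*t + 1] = 24*t^2 + 6*t + 2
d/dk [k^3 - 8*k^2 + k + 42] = 3*k^2 - 16*k + 1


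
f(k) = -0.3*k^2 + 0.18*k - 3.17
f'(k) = 0.18 - 0.6*k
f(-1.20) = -3.82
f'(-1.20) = 0.90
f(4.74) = -9.06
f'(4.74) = -2.66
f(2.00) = -4.01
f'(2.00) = -1.02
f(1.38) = -3.49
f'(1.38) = -0.65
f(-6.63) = -17.55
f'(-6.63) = 4.16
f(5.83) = -12.32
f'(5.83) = -3.32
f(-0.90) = -3.58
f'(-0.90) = 0.72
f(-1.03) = -3.67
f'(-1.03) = 0.80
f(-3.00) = -6.41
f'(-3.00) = 1.98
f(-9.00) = -29.09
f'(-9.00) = 5.58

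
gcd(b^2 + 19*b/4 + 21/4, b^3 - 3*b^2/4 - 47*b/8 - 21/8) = b + 7/4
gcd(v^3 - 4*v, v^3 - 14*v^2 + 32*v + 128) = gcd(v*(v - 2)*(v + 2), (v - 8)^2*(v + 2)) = v + 2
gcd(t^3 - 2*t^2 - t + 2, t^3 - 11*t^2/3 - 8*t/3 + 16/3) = t - 1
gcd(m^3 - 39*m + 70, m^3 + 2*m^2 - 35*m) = m^2 + 2*m - 35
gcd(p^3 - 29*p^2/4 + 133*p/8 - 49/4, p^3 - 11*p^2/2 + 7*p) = p^2 - 11*p/2 + 7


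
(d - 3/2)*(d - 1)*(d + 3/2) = d^3 - d^2 - 9*d/4 + 9/4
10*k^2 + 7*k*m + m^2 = (2*k + m)*(5*k + m)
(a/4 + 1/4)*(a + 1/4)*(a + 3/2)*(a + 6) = a^4/4 + 35*a^3/16 + 149*a^2/32 + 105*a/32 + 9/16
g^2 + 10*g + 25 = (g + 5)^2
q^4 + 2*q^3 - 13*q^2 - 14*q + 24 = (q - 3)*(q - 1)*(q + 2)*(q + 4)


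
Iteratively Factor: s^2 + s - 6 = (s - 2)*(s + 3)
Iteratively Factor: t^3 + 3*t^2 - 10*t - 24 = (t - 3)*(t^2 + 6*t + 8) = (t - 3)*(t + 4)*(t + 2)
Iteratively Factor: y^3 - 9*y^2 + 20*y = (y)*(y^2 - 9*y + 20) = y*(y - 4)*(y - 5)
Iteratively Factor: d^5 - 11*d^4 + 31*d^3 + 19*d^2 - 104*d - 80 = (d - 4)*(d^4 - 7*d^3 + 3*d^2 + 31*d + 20) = (d - 4)^2*(d^3 - 3*d^2 - 9*d - 5) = (d - 4)^2*(d + 1)*(d^2 - 4*d - 5) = (d - 4)^2*(d + 1)^2*(d - 5)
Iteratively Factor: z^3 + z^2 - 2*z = (z + 2)*(z^2 - z) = (z - 1)*(z + 2)*(z)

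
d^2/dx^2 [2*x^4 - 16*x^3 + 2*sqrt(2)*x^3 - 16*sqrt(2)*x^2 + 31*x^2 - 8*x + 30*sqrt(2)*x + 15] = 24*x^2 - 96*x + 12*sqrt(2)*x - 32*sqrt(2) + 62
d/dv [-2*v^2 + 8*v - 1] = 8 - 4*v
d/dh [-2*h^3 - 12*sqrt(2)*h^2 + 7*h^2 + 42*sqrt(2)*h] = -6*h^2 - 24*sqrt(2)*h + 14*h + 42*sqrt(2)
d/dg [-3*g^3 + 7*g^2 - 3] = g*(14 - 9*g)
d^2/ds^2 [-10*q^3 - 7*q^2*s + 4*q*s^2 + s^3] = 8*q + 6*s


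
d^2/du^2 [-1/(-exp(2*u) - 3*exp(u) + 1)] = (2*(2*exp(u) + 3)^2*exp(u) - (4*exp(u) + 3)*(exp(2*u) + 3*exp(u) - 1))*exp(u)/(exp(2*u) + 3*exp(u) - 1)^3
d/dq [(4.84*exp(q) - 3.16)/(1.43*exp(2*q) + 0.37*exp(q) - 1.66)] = (-6.9212*exp(2*q) + 9.0376*exp(q) - 6.8652)*exp(q)/(2.0449*exp(4*q) + 1.0582*exp(3*q) - 4.6107*exp(2*q) - 1.2284*exp(q) + 2.7556)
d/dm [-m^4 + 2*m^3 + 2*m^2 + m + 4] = -4*m^3 + 6*m^2 + 4*m + 1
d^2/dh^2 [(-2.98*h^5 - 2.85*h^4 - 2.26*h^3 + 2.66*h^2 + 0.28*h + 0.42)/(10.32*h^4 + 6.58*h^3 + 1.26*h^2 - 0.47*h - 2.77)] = (-3.63797880709171e-12*h^10 - 274.876400000005*h^9 + 1687.168368*h^8 + 456.720888000001*h^7 - 166.599939999998*h^6 - 609.676631999999*h^5 + 1658.118714*h^4 + 358.733692*h^3 - 22.83912*h^2 - 53.7423*h + 43.208088)/(1099.104768*h^12 + 2102.357376*h^11 + 1743.035616*h^10 + 648.088264*h^9 - 863.716248*h^8 - 1194.968796*h^7 - 590.446884*h^6 - 55.057398*h^5 + 276.594042*h^4 + 161.201587*h^3 + 27.167883*h^2 - 10.818789*h - 21.253933)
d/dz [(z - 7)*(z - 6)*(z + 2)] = 3*z^2 - 22*z + 16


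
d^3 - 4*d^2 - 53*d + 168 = (d - 8)*(d - 3)*(d + 7)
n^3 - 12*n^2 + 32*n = n*(n - 8)*(n - 4)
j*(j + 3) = j^2 + 3*j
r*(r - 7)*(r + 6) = r^3 - r^2 - 42*r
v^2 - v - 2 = (v - 2)*(v + 1)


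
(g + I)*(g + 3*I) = g^2 + 4*I*g - 3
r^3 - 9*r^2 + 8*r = r*(r - 8)*(r - 1)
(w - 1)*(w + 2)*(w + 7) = w^3 + 8*w^2 + 5*w - 14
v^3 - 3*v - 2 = (v - 2)*(v + 1)^2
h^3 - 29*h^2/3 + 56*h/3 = h*(h - 7)*(h - 8/3)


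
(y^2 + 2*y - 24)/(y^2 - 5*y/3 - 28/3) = 3*(y + 6)/(3*y + 7)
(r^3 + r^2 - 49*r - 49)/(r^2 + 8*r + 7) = r - 7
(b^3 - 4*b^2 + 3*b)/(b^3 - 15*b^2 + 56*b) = (b^2 - 4*b + 3)/(b^2 - 15*b + 56)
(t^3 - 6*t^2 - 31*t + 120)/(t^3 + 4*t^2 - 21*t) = (t^2 - 3*t - 40)/(t*(t + 7))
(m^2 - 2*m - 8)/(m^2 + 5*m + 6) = (m - 4)/(m + 3)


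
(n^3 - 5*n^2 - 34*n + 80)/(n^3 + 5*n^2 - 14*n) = (n^2 - 3*n - 40)/(n*(n + 7))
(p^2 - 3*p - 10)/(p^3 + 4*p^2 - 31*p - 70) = 1/(p + 7)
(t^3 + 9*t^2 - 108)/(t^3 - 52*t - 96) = (t^2 + 3*t - 18)/(t^2 - 6*t - 16)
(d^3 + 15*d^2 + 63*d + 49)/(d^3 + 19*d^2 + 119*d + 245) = (d + 1)/(d + 5)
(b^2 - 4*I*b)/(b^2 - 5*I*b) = (b - 4*I)/(b - 5*I)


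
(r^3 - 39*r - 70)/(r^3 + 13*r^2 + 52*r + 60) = (r - 7)/(r + 6)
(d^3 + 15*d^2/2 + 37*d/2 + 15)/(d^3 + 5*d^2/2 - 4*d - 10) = (d + 3)/(d - 2)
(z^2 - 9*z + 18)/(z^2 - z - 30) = (z - 3)/(z + 5)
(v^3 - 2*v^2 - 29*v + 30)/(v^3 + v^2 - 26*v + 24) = (v^2 - v - 30)/(v^2 + 2*v - 24)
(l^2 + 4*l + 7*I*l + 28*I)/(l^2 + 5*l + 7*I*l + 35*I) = (l + 4)/(l + 5)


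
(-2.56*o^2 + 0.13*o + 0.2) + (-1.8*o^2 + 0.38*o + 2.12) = -4.36*o^2 + 0.51*o + 2.32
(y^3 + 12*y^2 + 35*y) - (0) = y^3 + 12*y^2 + 35*y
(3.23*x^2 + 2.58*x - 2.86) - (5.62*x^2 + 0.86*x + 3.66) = -2.39*x^2 + 1.72*x - 6.52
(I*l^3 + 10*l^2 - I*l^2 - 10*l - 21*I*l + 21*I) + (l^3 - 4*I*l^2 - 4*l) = l^3 + I*l^3 + 10*l^2 - 5*I*l^2 - 14*l - 21*I*l + 21*I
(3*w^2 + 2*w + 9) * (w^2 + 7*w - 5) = 3*w^4 + 23*w^3 + 8*w^2 + 53*w - 45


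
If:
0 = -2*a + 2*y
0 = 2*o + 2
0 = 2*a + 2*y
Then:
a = 0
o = -1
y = 0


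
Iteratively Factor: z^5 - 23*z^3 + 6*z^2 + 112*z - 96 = (z + 3)*(z^4 - 3*z^3 - 14*z^2 + 48*z - 32) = (z - 1)*(z + 3)*(z^3 - 2*z^2 - 16*z + 32) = (z - 4)*(z - 1)*(z + 3)*(z^2 + 2*z - 8) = (z - 4)*(z - 2)*(z - 1)*(z + 3)*(z + 4)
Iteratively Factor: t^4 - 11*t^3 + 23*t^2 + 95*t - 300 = (t + 3)*(t^3 - 14*t^2 + 65*t - 100) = (t - 5)*(t + 3)*(t^2 - 9*t + 20) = (t - 5)*(t - 4)*(t + 3)*(t - 5)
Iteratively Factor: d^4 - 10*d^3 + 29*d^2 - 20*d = (d)*(d^3 - 10*d^2 + 29*d - 20) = d*(d - 4)*(d^2 - 6*d + 5) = d*(d - 5)*(d - 4)*(d - 1)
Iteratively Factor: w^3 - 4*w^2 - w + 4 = (w + 1)*(w^2 - 5*w + 4) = (w - 1)*(w + 1)*(w - 4)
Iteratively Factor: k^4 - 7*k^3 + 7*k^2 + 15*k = (k)*(k^3 - 7*k^2 + 7*k + 15) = k*(k - 3)*(k^2 - 4*k - 5) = k*(k - 3)*(k + 1)*(k - 5)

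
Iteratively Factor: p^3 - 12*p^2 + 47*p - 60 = (p - 5)*(p^2 - 7*p + 12) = (p - 5)*(p - 3)*(p - 4)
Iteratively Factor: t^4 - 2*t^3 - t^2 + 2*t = (t)*(t^3 - 2*t^2 - t + 2) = t*(t + 1)*(t^2 - 3*t + 2) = t*(t - 1)*(t + 1)*(t - 2)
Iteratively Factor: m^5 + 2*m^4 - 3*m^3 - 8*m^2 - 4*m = (m + 1)*(m^4 + m^3 - 4*m^2 - 4*m) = (m - 2)*(m + 1)*(m^3 + 3*m^2 + 2*m) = (m - 2)*(m + 1)*(m + 2)*(m^2 + m) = (m - 2)*(m + 1)^2*(m + 2)*(m)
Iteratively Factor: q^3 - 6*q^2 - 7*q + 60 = (q - 4)*(q^2 - 2*q - 15) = (q - 5)*(q - 4)*(q + 3)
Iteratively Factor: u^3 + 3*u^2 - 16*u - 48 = (u - 4)*(u^2 + 7*u + 12) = (u - 4)*(u + 3)*(u + 4)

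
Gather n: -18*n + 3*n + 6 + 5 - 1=10 - 15*n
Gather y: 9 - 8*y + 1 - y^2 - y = -y^2 - 9*y + 10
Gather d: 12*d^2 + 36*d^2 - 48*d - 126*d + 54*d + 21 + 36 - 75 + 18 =48*d^2 - 120*d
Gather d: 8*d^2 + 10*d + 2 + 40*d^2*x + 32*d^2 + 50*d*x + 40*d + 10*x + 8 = d^2*(40*x + 40) + d*(50*x + 50) + 10*x + 10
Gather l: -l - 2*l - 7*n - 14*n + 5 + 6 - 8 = -3*l - 21*n + 3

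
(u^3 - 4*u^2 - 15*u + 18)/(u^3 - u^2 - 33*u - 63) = (u^2 - 7*u + 6)/(u^2 - 4*u - 21)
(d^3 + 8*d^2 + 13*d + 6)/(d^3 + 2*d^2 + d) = (d + 6)/d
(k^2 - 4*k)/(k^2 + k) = (k - 4)/(k + 1)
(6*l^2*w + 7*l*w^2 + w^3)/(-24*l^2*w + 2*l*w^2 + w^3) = (l + w)/(-4*l + w)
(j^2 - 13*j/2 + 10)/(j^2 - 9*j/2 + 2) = (2*j - 5)/(2*j - 1)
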